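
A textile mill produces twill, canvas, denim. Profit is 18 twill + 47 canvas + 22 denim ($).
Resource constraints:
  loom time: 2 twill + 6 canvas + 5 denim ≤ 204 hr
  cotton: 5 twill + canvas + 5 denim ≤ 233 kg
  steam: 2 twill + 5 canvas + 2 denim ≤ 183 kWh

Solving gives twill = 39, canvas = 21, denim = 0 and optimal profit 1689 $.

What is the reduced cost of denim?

-2

Binding: loom time and steam. Non-binding: cotton (17 unused).
Slack constraints have shadow price 0 (complementary slackness).
Dual feasibility on the basic columns requires 2·y_loom time + 2·y_steam = 18, 6·y_loom time + 5·y_steam = 47.
This yields shadow prices y_loom time = 2, y_steam = 7.
Reduced cost of denim: c₃ − yᵀa₃ = 22 − (2·5 + 7·2) = 22 − 24 = -2.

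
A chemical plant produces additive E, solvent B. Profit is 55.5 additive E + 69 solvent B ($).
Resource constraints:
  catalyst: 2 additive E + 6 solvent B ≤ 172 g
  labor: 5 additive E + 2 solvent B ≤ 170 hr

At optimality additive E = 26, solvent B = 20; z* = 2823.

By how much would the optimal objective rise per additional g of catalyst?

Both catalyst and labor are binding at x*.
From A_Bᵀ y = c: 2·y_catalyst + 5·y_labor = 55.5; 6·y_catalyst + 2·y_labor = 69.
This yields shadow prices y_catalyst = 9, y_labor = 7.5.
Shadow price of catalyst = 9.

9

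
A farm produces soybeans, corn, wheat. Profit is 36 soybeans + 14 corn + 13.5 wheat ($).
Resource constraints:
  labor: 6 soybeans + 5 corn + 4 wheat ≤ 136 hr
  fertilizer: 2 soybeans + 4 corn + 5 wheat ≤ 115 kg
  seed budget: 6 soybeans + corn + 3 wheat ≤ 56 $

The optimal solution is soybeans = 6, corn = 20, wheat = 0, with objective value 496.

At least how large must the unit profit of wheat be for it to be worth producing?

20

At the optimum: labor uses 136 of 136 (binding); fertilizer uses 92 of 115 (slack = 23); seed budget uses 56 of 56 (binding).
By complementary slackness, y = 0 for the non-binding constraint.
From A_Bᵀ y = c: 6·y_labor + 6·y_seed budget = 36; 5·y_labor + 1·y_seed budget = 14.
Solving: y_labor = 2, y_seed budget = 4.
wheat enters the basis when its profit ≥ yᵀa₃ = 2·4 + 4·3 = 20.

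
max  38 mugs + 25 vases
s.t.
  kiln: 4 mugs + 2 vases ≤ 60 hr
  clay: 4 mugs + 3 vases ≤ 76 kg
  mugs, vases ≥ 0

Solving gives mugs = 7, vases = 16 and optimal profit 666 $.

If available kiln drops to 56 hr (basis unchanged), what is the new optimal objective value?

652

Both kiln and clay are binding at x*.
From A_Bᵀ y = c: 4·y_kiln + 4·y_clay = 38; 2·y_kiln + 3·y_clay = 25.
→ y_kiln = 3.5 and y_clay = 6.
Δz = y_kiln·Δb = 3.5 × (-4) = -14, so new z* = 666 − 14 = 652.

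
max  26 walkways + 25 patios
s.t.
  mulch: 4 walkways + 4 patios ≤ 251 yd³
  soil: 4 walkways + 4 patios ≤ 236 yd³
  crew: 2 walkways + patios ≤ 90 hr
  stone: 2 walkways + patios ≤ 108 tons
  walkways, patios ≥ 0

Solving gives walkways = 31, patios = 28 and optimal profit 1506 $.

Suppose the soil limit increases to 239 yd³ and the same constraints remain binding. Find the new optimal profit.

Check each constraint at x*: mulch 236/251 (slack 15); soil 236/236 (tight); crew 90/90 (tight); stone 90/108 (slack 18).
Slack constraints have shadow price 0 (complementary slackness).
The binding rows give the dual system: 4·y_soil + 2·y_crew = 26 and 4·y_soil + 1·y_crew = 25.
This yields shadow prices y_soil = 6, y_crew = 1.
Δz = y_soil·Δb = 6 × (3) = 18, so new z* = 1506 + 18 = 1524.

1524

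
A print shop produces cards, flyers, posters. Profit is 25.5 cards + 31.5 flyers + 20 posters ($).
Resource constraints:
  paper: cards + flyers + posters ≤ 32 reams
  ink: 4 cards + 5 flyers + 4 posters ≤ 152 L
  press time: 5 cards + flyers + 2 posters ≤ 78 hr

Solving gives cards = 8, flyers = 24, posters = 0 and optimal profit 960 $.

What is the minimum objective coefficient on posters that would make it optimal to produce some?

25.5

Check each constraint at x*: paper 32/32 (tight); ink 152/152 (tight); press time 64/78 (slack 14).
Since press time is not tight, its dual is 0.
From A_Bᵀ y = c: 1·y_paper + 4·y_ink = 25.5; 1·y_paper + 5·y_ink = 31.5.
This yields shadow prices y_paper = 1.5, y_ink = 6.
posters enters the basis when its profit ≥ yᵀa₃ = 1.5·1 + 6·4 = 25.5.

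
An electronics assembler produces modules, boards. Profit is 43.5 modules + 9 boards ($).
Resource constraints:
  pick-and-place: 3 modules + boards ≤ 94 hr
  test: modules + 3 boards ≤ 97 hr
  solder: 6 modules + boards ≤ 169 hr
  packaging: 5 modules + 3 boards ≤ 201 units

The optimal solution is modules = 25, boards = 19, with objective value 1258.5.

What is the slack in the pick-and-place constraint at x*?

0

pick-and-place used = 3·25 + 1·19 = 94; slack = 94 − 94 = 0.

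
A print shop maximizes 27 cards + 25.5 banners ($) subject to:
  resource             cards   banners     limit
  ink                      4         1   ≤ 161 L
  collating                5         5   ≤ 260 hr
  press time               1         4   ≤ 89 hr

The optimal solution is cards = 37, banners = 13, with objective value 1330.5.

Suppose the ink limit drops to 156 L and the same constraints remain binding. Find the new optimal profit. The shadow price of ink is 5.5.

1303

Δb = -5, so new z* = 1330.5 + (5.5)·(-5) = 1330.5 − 27.5 = 1303.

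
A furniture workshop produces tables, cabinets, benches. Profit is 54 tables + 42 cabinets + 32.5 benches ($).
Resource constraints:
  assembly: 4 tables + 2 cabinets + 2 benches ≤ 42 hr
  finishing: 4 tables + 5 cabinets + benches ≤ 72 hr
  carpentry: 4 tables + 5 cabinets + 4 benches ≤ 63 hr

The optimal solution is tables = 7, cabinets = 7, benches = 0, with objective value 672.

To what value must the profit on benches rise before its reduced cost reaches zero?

37

Binding: assembly and carpentry. Non-binding: finishing (9 unused).
By complementary slackness, y = 0 for the non-binding constraint.
The binding rows give the dual system: 4·y_assembly + 4·y_carpentry = 54 and 2·y_assembly + 5·y_carpentry = 42.
→ y_assembly = 8.5 and y_carpentry = 5.
benches enters the basis when its profit ≥ yᵀa₃ = 8.5·2 + 5·4 = 37.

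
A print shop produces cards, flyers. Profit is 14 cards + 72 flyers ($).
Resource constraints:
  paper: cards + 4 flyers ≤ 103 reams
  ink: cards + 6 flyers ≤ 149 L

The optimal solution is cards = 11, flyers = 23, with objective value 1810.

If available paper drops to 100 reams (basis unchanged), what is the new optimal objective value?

Both paper and ink are binding at x*.
Dual feasibility on the basic columns requires 1·y_paper + 1·y_ink = 14, 4·y_paper + 6·y_ink = 72.
→ y_paper = 6 and y_ink = 8.
Δz = y_paper·Δb = 6 × (-3) = -18, so new z* = 1810 − 18 = 1792.

1792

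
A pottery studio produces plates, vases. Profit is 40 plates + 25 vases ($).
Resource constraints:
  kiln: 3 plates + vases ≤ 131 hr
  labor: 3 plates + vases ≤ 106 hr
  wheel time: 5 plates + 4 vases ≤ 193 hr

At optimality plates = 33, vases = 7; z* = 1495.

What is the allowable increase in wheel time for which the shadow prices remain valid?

231

Binding constraints: labor, wheel time. The basis is B = [[3,1],[5,4]] with det 7.
Per unit increase in wheel time, x* moves by d = (-0.1429, 0.4286).
The basis stays optimal until plates reaches 0; allowable increase = 231 hr.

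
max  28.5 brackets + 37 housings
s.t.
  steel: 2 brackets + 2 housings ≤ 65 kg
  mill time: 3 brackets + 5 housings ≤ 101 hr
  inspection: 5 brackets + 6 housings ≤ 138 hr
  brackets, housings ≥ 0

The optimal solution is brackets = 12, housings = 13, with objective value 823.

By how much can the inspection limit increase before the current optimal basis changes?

Binding constraints: mill time, inspection. The basis is B = [[3,5],[5,6]] with det -7.
Per unit increase in inspection, x* moves by d = (0.7143, -0.4286).
The basis stays optimal until steel becomes binding; allowable increase = 26.25 hr.

26.25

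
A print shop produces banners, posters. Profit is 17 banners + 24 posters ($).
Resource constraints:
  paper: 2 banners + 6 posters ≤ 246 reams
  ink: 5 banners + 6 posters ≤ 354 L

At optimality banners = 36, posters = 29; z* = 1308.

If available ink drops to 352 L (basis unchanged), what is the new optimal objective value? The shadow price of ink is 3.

Δb = -2, so new z* = 1308 + (3)·(-2) = 1308 − 6 = 1302.

1302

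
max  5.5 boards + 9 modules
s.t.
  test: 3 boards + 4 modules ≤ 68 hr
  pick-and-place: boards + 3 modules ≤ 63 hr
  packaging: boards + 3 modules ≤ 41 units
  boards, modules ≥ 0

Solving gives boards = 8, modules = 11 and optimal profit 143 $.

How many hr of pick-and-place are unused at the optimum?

pick-and-place used = 1·8 + 3·11 = 41; slack = 63 − 41 = 22.

22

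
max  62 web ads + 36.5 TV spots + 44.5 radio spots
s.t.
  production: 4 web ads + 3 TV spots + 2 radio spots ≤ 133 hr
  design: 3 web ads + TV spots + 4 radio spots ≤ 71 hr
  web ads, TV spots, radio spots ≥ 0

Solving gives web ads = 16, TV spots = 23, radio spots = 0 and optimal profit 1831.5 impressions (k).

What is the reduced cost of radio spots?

-6.5

Both production and design are binding at x*.
The binding rows give the dual system: 4·y_production + 3·y_design = 62 and 3·y_production + 1·y_design = 36.5.
This yields shadow prices y_production = 9.5, y_design = 8.
Reduced cost of radio spots: c₃ − yᵀa₃ = 44.5 − (9.5·2 + 8·4) = 44.5 − 51 = -6.5.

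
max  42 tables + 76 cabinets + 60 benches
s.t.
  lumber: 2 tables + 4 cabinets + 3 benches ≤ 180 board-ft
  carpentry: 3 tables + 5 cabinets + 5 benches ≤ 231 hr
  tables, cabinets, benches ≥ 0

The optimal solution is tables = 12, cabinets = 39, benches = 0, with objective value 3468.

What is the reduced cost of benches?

Both lumber and carpentry are binding at x*.
Dual feasibility on the basic columns requires 2·y_lumber + 3·y_carpentry = 42, 4·y_lumber + 5·y_carpentry = 76.
→ y_lumber = 9 and y_carpentry = 8.
Reduced cost of benches: c₃ − yᵀa₃ = 60 − (9·3 + 8·5) = 60 − 67 = -7.

-7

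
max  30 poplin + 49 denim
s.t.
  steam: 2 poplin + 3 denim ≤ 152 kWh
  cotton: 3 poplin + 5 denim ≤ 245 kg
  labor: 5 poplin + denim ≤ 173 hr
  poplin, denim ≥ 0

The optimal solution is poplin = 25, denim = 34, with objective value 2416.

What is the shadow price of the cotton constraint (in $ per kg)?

Binding: steam and cotton. Non-binding: labor (14 unused).
By complementary slackness, y = 0 for the non-binding constraint.
The binding rows give the dual system: 2·y_steam + 3·y_cotton = 30 and 3·y_steam + 5·y_cotton = 49.
Solving: y_steam = 3, y_cotton = 8.
Shadow price of cotton = 8.

8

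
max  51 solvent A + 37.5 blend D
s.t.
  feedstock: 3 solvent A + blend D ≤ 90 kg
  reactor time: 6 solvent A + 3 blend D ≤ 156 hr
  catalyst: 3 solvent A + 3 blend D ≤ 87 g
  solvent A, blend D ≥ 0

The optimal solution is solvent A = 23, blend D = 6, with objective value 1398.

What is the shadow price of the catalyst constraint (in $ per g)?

8

Binding: reactor time and catalyst. Non-binding: feedstock (15 unused).
By complementary slackness, y = 0 for the non-binding constraint.
The binding rows give the dual system: 6·y_reactor time + 3·y_catalyst = 51 and 3·y_reactor time + 3·y_catalyst = 37.5.
This yields shadow prices y_reactor time = 4.5, y_catalyst = 8.
Shadow price of catalyst = 8.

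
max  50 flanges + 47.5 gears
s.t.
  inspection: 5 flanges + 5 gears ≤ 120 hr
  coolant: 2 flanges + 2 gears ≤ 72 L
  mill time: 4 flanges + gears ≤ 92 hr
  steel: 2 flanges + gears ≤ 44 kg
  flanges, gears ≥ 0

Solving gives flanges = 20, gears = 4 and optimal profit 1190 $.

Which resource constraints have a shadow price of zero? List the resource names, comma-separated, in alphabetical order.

coolant, mill time

inspection: 120/120 (binding)
coolant: 48/72 (slack 24)
mill time: 84/92 (slack 8)
steel: 44/44 (binding)
By complementary slackness, a constraint with positive slack has shadow price 0 → coolant, mill time.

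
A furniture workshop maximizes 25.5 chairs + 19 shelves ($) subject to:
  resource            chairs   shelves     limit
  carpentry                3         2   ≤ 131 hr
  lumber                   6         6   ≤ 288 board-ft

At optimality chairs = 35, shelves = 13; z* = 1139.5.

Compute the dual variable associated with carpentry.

6.5

Check each constraint at x*: carpentry 131/131 (tight); lumber 288/288 (tight).
From A_Bᵀ y = c: 3·y_carpentry + 6·y_lumber = 25.5; 2·y_carpentry + 6·y_lumber = 19.
Solving: y_carpentry = 6.5, y_lumber = 1.
Shadow price of carpentry = 6.5.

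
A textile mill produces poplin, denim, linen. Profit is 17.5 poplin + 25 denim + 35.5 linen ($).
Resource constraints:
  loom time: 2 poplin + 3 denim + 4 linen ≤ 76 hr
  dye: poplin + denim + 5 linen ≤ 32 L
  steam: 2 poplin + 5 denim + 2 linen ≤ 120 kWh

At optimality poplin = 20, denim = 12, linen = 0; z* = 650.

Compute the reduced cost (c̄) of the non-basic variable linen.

-7

Binding: loom time and dye. Non-binding: steam (20 unused).
Since steam is not tight, its dual is 0.
Dual feasibility on the basic columns requires 2·y_loom time + 1·y_dye = 17.5, 3·y_loom time + 1·y_dye = 25.
→ y_loom time = 7.5 and y_dye = 2.5.
Reduced cost of linen: c₃ − yᵀa₃ = 35.5 − (7.5·4 + 2.5·5) = 35.5 − 42.5 = -7.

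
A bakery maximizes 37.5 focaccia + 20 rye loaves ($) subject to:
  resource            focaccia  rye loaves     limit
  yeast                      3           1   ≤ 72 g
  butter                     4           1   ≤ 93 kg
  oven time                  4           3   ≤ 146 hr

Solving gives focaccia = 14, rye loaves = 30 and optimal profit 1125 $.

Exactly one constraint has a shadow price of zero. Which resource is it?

butter

yeast: 72/72 (binding)
butter: 86/93 (slack 7)
oven time: 146/146 (binding)
By complementary slackness, a constraint with positive slack has shadow price 0 → butter.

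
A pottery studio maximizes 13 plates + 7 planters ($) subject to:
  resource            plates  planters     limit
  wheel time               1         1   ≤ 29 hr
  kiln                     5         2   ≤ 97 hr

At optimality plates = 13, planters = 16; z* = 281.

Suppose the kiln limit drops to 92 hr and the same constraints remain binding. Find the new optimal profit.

At the optimum: wheel time uses 29 of 29 (binding); kiln uses 97 of 97 (binding).
Dual feasibility on the basic columns requires 1·y_wheel time + 5·y_kiln = 13, 1·y_wheel time + 2·y_kiln = 7.
Solving: y_wheel time = 3, y_kiln = 2.
Δz = y_kiln·Δb = 2 × (-5) = -10, so new z* = 281 − 10 = 271.

271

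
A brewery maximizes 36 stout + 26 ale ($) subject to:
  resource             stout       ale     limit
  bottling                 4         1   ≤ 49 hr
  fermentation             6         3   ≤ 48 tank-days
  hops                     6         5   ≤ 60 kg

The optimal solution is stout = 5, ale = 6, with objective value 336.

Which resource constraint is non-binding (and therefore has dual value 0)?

bottling

bottling: 26/49 (slack 23)
fermentation: 48/48 (binding)
hops: 60/60 (binding)
By complementary slackness, a constraint with positive slack has shadow price 0 → bottling.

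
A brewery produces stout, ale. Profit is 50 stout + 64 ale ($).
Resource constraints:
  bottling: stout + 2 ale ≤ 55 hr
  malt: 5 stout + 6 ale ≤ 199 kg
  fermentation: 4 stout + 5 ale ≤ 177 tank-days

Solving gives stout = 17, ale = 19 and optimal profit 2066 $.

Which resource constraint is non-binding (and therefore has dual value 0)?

fermentation

bottling: 55/55 (binding)
malt: 199/199 (binding)
fermentation: 163/177 (slack 14)
By complementary slackness, a constraint with positive slack has shadow price 0 → fermentation.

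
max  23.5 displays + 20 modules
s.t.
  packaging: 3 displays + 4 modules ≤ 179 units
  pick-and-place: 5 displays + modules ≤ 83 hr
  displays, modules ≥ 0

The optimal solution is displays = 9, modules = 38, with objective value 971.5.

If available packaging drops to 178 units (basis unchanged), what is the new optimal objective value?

Both packaging and pick-and-place are binding at x*.
The binding rows give the dual system: 3·y_packaging + 5·y_pick-and-place = 23.5 and 4·y_packaging + 1·y_pick-and-place = 20.
→ y_packaging = 4.5 and y_pick-and-place = 2.
Δz = y_packaging·Δb = 4.5 × (-1) = -4.5, so new z* = 971.5 − 4.5 = 967.

967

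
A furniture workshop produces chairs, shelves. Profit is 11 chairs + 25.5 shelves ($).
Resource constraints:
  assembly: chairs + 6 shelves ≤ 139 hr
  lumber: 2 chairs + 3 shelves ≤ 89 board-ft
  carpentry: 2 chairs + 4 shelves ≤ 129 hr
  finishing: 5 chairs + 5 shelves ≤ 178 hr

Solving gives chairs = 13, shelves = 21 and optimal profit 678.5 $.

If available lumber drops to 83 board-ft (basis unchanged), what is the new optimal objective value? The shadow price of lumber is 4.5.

Δb = -6, so new z* = 678.5 + (4.5)·(-6) = 678.5 − 27 = 651.5.

651.5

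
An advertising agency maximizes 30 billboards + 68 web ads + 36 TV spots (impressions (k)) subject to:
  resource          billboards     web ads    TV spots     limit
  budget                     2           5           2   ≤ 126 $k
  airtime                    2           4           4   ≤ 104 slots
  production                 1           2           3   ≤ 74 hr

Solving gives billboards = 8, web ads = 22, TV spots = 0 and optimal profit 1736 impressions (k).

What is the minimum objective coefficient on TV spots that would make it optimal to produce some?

Binding: budget and airtime. Non-binding: production (22 unused).
Since production is not tight, its dual is 0.
From A_Bᵀ y = c: 2·y_budget + 2·y_airtime = 30; 5·y_budget + 4·y_airtime = 68.
→ y_budget = 8 and y_airtime = 7.
TV spots enters the basis when its profit ≥ yᵀa₃ = 8·2 + 7·4 = 44.

44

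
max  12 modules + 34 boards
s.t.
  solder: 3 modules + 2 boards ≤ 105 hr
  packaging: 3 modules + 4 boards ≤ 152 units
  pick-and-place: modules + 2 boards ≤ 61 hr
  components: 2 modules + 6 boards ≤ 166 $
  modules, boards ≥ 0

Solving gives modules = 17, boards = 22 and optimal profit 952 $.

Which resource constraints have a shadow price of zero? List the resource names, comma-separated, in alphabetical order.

solder: 95/105 (slack 10)
packaging: 139/152 (slack 13)
pick-and-place: 61/61 (binding)
components: 166/166 (binding)
By complementary slackness, a constraint with positive slack has shadow price 0 → packaging, solder.

packaging, solder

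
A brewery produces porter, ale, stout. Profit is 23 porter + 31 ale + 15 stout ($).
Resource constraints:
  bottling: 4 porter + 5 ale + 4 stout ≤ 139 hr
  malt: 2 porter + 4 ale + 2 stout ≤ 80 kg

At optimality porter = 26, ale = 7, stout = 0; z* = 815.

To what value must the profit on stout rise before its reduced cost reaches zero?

23

Check each constraint at x*: bottling 139/139 (tight); malt 80/80 (tight).
The binding rows give the dual system: 4·y_bottling + 2·y_malt = 23 and 5·y_bottling + 4·y_malt = 31.
This yields shadow prices y_bottling = 5, y_malt = 1.5.
stout enters the basis when its profit ≥ yᵀa₃ = 5·4 + 1.5·2 = 23.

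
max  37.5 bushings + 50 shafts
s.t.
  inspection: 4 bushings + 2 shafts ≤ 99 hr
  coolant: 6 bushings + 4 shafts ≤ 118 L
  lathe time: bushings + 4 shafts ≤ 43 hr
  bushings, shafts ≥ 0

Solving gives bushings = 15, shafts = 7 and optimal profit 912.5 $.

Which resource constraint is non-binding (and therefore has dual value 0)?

inspection

inspection: 74/99 (slack 25)
coolant: 118/118 (binding)
lathe time: 43/43 (binding)
By complementary slackness, a constraint with positive slack has shadow price 0 → inspection.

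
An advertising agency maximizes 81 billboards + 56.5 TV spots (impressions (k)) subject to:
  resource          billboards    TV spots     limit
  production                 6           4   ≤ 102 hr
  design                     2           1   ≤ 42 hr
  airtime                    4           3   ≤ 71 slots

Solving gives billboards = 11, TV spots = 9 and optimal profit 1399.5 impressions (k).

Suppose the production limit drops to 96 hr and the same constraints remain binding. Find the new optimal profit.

At the optimum: production uses 102 of 102 (binding); design uses 31 of 42 (slack = 11); airtime uses 71 of 71 (binding).
Since design is not tight, its dual is 0.
The binding rows give the dual system: 6·y_production + 4·y_airtime = 81 and 4·y_production + 3·y_airtime = 56.5.
→ y_production = 8.5 and y_airtime = 7.5.
Δz = y_production·Δb = 8.5 × (-6) = -51, so new z* = 1399.5 − 51 = 1348.5.

1348.5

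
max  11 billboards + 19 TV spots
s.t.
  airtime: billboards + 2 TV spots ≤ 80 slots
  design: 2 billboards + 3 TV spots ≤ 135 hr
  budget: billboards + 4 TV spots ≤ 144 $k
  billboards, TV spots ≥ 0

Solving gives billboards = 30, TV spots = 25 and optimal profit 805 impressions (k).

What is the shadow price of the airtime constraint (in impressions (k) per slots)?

Binding: airtime and design. Non-binding: budget (14 unused).
Since budget is not tight, its dual is 0.
The binding rows give the dual system: 1·y_airtime + 2·y_design = 11 and 2·y_airtime + 3·y_design = 19.
→ y_airtime = 5 and y_design = 3.
Shadow price of airtime = 5.

5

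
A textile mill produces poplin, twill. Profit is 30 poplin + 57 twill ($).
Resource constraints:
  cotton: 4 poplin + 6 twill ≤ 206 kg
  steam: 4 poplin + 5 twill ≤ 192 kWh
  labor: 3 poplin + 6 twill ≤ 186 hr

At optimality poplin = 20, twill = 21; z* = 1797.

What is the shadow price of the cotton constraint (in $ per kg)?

At the optimum: cotton uses 206 of 206 (binding); steam uses 185 of 192 (slack = 7); labor uses 186 of 186 (binding).
Slack constraints have shadow price 0 (complementary slackness).
From A_Bᵀ y = c: 4·y_cotton + 3·y_labor = 30; 6·y_cotton + 6·y_labor = 57.
Solving: y_cotton = 1.5, y_labor = 8.
Shadow price of cotton = 1.5.

1.5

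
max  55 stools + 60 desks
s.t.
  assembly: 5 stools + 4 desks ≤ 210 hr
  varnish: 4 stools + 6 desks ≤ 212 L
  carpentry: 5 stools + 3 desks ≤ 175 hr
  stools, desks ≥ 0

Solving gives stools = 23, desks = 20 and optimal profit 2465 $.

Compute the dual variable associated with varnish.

Binding: varnish and carpentry. Non-binding: assembly (15 unused).
Slack constraints have shadow price 0 (complementary slackness).
From A_Bᵀ y = c: 4·y_varnish + 5·y_carpentry = 55; 6·y_varnish + 3·y_carpentry = 60.
Solving: y_varnish = 7.5, y_carpentry = 5.
Shadow price of varnish = 7.5.

7.5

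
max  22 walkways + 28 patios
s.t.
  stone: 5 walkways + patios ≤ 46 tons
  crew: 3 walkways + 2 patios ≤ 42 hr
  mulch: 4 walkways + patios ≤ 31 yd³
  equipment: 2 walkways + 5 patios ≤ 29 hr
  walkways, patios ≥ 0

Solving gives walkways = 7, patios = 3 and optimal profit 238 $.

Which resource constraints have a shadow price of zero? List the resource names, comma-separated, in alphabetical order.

crew, stone

stone: 38/46 (slack 8)
crew: 27/42 (slack 15)
mulch: 31/31 (binding)
equipment: 29/29 (binding)
By complementary slackness, a constraint with positive slack has shadow price 0 → crew, stone.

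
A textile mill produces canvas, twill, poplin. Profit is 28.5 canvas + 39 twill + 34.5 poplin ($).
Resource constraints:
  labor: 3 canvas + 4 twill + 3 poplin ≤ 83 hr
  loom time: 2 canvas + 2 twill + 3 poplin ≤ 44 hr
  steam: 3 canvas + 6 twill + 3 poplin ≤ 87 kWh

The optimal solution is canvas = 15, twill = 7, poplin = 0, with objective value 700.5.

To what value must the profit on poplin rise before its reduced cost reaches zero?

Binding: loom time and steam. Non-binding: labor (10 unused).
Slack constraints have shadow price 0 (complementary slackness).
From A_Bᵀ y = c: 2·y_loom time + 3·y_steam = 28.5; 2·y_loom time + 6·y_steam = 39.
Solving: y_loom time = 9, y_steam = 3.5.
poplin enters the basis when its profit ≥ yᵀa₃ = 9·3 + 3.5·3 = 37.5.

37.5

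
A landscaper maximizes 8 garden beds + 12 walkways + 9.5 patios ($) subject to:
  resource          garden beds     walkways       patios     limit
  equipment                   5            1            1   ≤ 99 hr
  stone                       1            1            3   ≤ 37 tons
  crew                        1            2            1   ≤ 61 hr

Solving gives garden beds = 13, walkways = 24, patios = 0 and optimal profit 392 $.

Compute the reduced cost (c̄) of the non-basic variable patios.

-6.5

At the optimum: equipment uses 89 of 99 (slack = 10); stone uses 37 of 37 (binding); crew uses 61 of 61 (binding).
Slack constraints have shadow price 0 (complementary slackness).
From A_Bᵀ y = c: 1·y_stone + 1·y_crew = 8; 1·y_stone + 2·y_crew = 12.
→ y_stone = 4 and y_crew = 4.
Reduced cost of patios: c₃ − yᵀa₃ = 9.5 − (4·3 + 4·1) = 9.5 − 16 = -6.5.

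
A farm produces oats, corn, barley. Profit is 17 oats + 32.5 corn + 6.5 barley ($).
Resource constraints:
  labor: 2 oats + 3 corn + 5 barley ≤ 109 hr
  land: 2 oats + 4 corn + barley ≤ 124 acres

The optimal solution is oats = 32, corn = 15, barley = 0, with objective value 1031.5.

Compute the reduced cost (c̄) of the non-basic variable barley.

-8

At the optimum: labor uses 109 of 109 (binding); land uses 124 of 124 (binding).
From A_Bᵀ y = c: 2·y_labor + 2·y_land = 17; 3·y_labor + 4·y_land = 32.5.
Solving: y_labor = 1.5, y_land = 7.
Reduced cost of barley: c₃ − yᵀa₃ = 6.5 − (1.5·5 + 7·1) = 6.5 − 14.5 = -8.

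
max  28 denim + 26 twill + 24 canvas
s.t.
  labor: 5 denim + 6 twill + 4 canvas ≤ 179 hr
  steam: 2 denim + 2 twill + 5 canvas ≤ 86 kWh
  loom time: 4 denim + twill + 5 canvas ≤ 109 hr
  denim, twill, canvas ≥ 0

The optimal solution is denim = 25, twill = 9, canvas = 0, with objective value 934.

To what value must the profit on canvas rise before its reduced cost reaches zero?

26

Check each constraint at x*: labor 179/179 (tight); steam 68/86 (slack 18); loom time 109/109 (tight).
Since steam is not tight, its dual is 0.
Dual feasibility on the basic columns requires 5·y_labor + 4·y_loom time = 28, 6·y_labor + 1·y_loom time = 26.
→ y_labor = 4 and y_loom time = 2.
canvas enters the basis when its profit ≥ yᵀa₃ = 4·4 + 2·5 = 26.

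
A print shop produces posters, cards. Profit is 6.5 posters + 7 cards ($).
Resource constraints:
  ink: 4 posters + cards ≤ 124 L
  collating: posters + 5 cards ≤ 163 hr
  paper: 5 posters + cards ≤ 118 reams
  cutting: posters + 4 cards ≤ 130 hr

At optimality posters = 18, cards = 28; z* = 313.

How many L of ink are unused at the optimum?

24

ink used = 4·18 + 1·28 = 100; slack = 124 − 100 = 24.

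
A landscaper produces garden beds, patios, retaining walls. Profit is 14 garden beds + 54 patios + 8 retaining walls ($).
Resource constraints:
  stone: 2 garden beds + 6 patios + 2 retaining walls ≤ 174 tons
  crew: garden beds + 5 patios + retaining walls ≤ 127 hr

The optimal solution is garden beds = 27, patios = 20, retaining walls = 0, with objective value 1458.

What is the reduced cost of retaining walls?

Both stone and crew are binding at x*.
From A_Bᵀ y = c: 2·y_stone + 1·y_crew = 14; 6·y_stone + 5·y_crew = 54.
Solving: y_stone = 4, y_crew = 6.
Reduced cost of retaining walls: c₃ − yᵀa₃ = 8 − (4·2 + 6·1) = 8 − 14 = -6.

-6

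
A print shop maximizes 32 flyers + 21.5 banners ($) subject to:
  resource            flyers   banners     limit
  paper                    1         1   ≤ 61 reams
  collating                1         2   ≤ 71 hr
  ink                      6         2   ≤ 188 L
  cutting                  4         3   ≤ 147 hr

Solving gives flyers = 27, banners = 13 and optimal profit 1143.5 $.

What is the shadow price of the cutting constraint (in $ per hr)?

6.5

Check each constraint at x*: paper 40/61 (slack 21); collating 53/71 (slack 18); ink 188/188 (tight); cutting 147/147 (tight).
Slack constraints have shadow price 0 (complementary slackness).
From A_Bᵀ y = c: 6·y_ink + 4·y_cutting = 32; 2·y_ink + 3·y_cutting = 21.5.
Solving: y_ink = 1, y_cutting = 6.5.
Shadow price of cutting = 6.5.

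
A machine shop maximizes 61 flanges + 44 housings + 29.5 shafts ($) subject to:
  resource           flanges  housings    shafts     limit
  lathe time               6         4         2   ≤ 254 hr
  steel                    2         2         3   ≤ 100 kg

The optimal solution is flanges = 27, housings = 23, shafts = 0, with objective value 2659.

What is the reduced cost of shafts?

-2.5

Both lathe time and steel are binding at x*.
The binding rows give the dual system: 6·y_lathe time + 2·y_steel = 61 and 4·y_lathe time + 2·y_steel = 44.
→ y_lathe time = 8.5 and y_steel = 5.
Reduced cost of shafts: c₃ − yᵀa₃ = 29.5 − (8.5·2 + 5·3) = 29.5 − 32 = -2.5.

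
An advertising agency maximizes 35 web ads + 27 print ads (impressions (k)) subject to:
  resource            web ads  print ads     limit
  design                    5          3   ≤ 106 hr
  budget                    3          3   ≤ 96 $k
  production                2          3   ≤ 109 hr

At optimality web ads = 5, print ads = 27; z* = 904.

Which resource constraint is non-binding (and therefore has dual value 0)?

production

design: 106/106 (binding)
budget: 96/96 (binding)
production: 91/109 (slack 18)
By complementary slackness, a constraint with positive slack has shadow price 0 → production.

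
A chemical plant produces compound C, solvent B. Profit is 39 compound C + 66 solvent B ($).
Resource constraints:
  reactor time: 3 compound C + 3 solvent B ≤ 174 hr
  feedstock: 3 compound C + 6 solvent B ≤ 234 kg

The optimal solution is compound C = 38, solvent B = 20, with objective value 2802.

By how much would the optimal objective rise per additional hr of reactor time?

4

Both reactor time and feedstock are binding at x*.
Dual feasibility on the basic columns requires 3·y_reactor time + 3·y_feedstock = 39, 3·y_reactor time + 6·y_feedstock = 66.
This yields shadow prices y_reactor time = 4, y_feedstock = 9.
Shadow price of reactor time = 4.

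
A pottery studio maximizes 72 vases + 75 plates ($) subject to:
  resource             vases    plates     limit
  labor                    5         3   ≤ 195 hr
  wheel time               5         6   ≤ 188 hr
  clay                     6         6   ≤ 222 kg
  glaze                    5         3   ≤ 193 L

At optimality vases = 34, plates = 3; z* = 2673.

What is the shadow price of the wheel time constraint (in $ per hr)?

Check each constraint at x*: labor 179/195 (slack 16); wheel time 188/188 (tight); clay 222/222 (tight); glaze 179/193 (slack 14).
Slack constraints have shadow price 0 (complementary slackness).
The binding rows give the dual system: 5·y_wheel time + 6·y_clay = 72 and 6·y_wheel time + 6·y_clay = 75.
Solving: y_wheel time = 3, y_clay = 9.5.
Shadow price of wheel time = 3.

3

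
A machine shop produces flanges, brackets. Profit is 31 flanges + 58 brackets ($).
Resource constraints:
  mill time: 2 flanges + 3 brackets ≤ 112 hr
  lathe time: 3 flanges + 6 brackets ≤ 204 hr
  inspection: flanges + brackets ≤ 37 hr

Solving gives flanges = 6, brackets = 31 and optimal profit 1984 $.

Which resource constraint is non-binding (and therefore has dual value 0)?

mill time: 105/112 (slack 7)
lathe time: 204/204 (binding)
inspection: 37/37 (binding)
By complementary slackness, a constraint with positive slack has shadow price 0 → mill time.

mill time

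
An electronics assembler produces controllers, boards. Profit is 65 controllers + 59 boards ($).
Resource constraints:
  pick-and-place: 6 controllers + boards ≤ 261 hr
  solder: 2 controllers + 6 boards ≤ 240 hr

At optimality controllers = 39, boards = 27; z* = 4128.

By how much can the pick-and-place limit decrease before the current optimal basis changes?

Binding constraints: pick-and-place, solder. The basis is B = [[6,1],[2,6]] with det 34.
Per unit decrease in pick-and-place, x* moves by d = (-0.1765, 0.0588).
The basis stays optimal until controllers reaches 0; allowable decrease = 221 hr.

221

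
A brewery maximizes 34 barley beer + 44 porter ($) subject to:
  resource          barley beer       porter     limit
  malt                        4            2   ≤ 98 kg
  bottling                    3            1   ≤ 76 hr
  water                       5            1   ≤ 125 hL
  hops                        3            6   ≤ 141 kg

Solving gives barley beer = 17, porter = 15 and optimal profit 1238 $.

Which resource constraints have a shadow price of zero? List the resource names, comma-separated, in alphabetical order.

malt: 98/98 (binding)
bottling: 66/76 (slack 10)
water: 100/125 (slack 25)
hops: 141/141 (binding)
By complementary slackness, a constraint with positive slack has shadow price 0 → bottling, water.

bottling, water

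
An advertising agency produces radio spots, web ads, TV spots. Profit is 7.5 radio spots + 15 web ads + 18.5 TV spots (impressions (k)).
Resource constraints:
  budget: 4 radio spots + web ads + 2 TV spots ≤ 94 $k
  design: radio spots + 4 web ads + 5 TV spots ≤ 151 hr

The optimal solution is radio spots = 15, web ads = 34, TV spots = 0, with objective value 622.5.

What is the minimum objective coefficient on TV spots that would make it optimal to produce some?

19.5

Both budget and design are binding at x*.
Dual feasibility on the basic columns requires 4·y_budget + 1·y_design = 7.5, 1·y_budget + 4·y_design = 15.
→ y_budget = 1 and y_design = 3.5.
TV spots enters the basis when its profit ≥ yᵀa₃ = 1·2 + 3.5·5 = 19.5.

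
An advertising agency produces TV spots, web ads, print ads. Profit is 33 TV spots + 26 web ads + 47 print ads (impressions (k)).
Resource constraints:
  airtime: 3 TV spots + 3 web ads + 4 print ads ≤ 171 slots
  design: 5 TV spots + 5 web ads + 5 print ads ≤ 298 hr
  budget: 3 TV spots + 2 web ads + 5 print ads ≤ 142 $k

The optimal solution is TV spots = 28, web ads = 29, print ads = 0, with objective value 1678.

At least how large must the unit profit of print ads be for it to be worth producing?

At the optimum: airtime uses 171 of 171 (binding); design uses 285 of 298 (slack = 13); budget uses 142 of 142 (binding).
By complementary slackness, y = 0 for the non-binding constraint.
From A_Bᵀ y = c: 3·y_airtime + 3·y_budget = 33; 3·y_airtime + 2·y_budget = 26.
Solving: y_airtime = 4, y_budget = 7.
print ads enters the basis when its profit ≥ yᵀa₃ = 4·4 + 7·5 = 51.

51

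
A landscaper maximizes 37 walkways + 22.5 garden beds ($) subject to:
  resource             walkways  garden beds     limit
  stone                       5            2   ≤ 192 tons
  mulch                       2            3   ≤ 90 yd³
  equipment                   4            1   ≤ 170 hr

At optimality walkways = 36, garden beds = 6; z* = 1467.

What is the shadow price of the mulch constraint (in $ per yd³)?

3.5

At the optimum: stone uses 192 of 192 (binding); mulch uses 90 of 90 (binding); equipment uses 150 of 170 (slack = 20).
Slack constraints have shadow price 0 (complementary slackness).
From A_Bᵀ y = c: 5·y_stone + 2·y_mulch = 37; 2·y_stone + 3·y_mulch = 22.5.
Solving: y_stone = 6, y_mulch = 3.5.
Shadow price of mulch = 3.5.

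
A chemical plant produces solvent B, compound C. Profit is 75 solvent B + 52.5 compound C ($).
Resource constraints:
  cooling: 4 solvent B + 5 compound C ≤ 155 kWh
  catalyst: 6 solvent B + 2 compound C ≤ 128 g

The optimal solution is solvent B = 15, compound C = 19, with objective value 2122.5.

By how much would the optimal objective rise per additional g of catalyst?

7.5

Both cooling and catalyst are binding at x*.
From A_Bᵀ y = c: 4·y_cooling + 6·y_catalyst = 75; 5·y_cooling + 2·y_catalyst = 52.5.
Solving: y_cooling = 7.5, y_catalyst = 7.5.
Shadow price of catalyst = 7.5.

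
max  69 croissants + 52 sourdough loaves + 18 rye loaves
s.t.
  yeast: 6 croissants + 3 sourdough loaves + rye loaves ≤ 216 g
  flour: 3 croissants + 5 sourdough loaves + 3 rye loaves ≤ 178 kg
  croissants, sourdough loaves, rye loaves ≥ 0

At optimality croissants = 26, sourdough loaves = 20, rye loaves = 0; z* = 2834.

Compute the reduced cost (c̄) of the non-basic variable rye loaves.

-6

At the optimum: yeast uses 216 of 216 (binding); flour uses 178 of 178 (binding).
Dual feasibility on the basic columns requires 6·y_yeast + 3·y_flour = 69, 3·y_yeast + 5·y_flour = 52.
This yields shadow prices y_yeast = 9, y_flour = 5.
Reduced cost of rye loaves: c₃ − yᵀa₃ = 18 − (9·1 + 5·3) = 18 − 24 = -6.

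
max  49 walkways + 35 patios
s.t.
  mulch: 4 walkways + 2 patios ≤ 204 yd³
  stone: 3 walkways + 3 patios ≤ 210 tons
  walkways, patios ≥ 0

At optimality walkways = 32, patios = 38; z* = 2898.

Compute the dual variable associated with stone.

7

Check each constraint at x*: mulch 204/204 (tight); stone 210/210 (tight).
From A_Bᵀ y = c: 4·y_mulch + 3·y_stone = 49; 2·y_mulch + 3·y_stone = 35.
This yields shadow prices y_mulch = 7, y_stone = 7.
Shadow price of stone = 7.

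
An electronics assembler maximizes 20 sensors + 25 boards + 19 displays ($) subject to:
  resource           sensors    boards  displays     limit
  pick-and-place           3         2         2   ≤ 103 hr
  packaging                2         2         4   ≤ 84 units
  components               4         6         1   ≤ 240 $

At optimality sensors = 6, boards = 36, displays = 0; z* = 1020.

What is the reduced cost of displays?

-3.5

Binding: packaging and components. Non-binding: pick-and-place (13 unused).
Slack constraints have shadow price 0 (complementary slackness).
From A_Bᵀ y = c: 2·y_packaging + 4·y_components = 20; 2·y_packaging + 6·y_components = 25.
Solving: y_packaging = 5, y_components = 2.5.
Reduced cost of displays: c₃ − yᵀa₃ = 19 − (5·4 + 2.5·1) = 19 − 22.5 = -3.5.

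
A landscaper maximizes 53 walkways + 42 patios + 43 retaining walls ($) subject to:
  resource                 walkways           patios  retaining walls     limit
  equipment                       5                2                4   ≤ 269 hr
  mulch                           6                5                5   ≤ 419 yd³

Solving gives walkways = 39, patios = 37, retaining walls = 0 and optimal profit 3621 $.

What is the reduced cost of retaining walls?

-1

Both equipment and mulch are binding at x*.
From A_Bᵀ y = c: 5·y_equipment + 6·y_mulch = 53; 2·y_equipment + 5·y_mulch = 42.
Solving: y_equipment = 1, y_mulch = 8.
Reduced cost of retaining walls: c₃ − yᵀa₃ = 43 − (1·4 + 8·5) = 43 − 44 = -1.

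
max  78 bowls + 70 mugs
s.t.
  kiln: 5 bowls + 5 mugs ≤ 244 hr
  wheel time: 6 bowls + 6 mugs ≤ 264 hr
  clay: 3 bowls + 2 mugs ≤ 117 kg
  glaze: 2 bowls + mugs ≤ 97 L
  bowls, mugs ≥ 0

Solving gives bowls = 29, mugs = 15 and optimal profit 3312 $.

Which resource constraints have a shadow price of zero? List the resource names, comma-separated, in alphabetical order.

glaze, kiln

kiln: 220/244 (slack 24)
wheel time: 264/264 (binding)
clay: 117/117 (binding)
glaze: 73/97 (slack 24)
By complementary slackness, a constraint with positive slack has shadow price 0 → glaze, kiln.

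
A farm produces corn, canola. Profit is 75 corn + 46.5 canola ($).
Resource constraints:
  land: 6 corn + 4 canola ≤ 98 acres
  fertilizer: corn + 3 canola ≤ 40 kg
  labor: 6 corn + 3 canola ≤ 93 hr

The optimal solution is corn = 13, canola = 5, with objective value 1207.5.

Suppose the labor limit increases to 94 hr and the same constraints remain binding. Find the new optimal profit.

1211

Binding: land and labor. Non-binding: fertilizer (12 unused).
Since fertilizer is not tight, its dual is 0.
From A_Bᵀ y = c: 6·y_land + 6·y_labor = 75; 4·y_land + 3·y_labor = 46.5.
This yields shadow prices y_land = 9, y_labor = 3.5.
Δz = y_labor·Δb = 3.5 × (1) = 3.5, so new z* = 1207.5 + 3.5 = 1211.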